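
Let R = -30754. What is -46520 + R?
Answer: -77274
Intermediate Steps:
-46520 + R = -46520 - 30754 = -77274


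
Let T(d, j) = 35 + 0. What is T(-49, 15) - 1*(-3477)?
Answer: 3512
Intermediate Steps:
T(d, j) = 35
T(-49, 15) - 1*(-3477) = 35 - 1*(-3477) = 35 + 3477 = 3512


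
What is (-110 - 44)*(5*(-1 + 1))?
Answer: 0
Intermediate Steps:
(-110 - 44)*(5*(-1 + 1)) = -770*0 = -154*0 = 0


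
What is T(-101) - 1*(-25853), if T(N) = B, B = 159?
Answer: 26012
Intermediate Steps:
T(N) = 159
T(-101) - 1*(-25853) = 159 - 1*(-25853) = 159 + 25853 = 26012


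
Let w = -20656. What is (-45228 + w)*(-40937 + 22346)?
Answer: 1224849444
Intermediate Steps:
(-45228 + w)*(-40937 + 22346) = (-45228 - 20656)*(-40937 + 22346) = -65884*(-18591) = 1224849444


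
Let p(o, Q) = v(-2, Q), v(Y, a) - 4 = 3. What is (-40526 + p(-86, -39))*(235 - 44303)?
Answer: 1785591292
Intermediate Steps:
v(Y, a) = 7 (v(Y, a) = 4 + 3 = 7)
p(o, Q) = 7
(-40526 + p(-86, -39))*(235 - 44303) = (-40526 + 7)*(235 - 44303) = -40519*(-44068) = 1785591292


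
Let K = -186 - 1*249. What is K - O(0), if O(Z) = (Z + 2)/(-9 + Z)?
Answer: -3913/9 ≈ -434.78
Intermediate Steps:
O(Z) = (2 + Z)/(-9 + Z)
K = -435 (K = -186 - 249 = -435)
K - O(0) = -435 - (2 + 0)/(-9 + 0) = -435 - 2/(-9) = -435 - (-1)*2/9 = -435 - 1*(-2/9) = -435 + 2/9 = -3913/9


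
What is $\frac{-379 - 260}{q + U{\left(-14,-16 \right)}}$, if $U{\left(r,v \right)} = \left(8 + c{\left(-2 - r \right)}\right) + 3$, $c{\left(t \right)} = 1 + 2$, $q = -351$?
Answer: $\frac{639}{337} \approx 1.8961$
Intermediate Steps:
$c{\left(t \right)} = 3$
$U{\left(r,v \right)} = 14$ ($U{\left(r,v \right)} = \left(8 + 3\right) + 3 = 11 + 3 = 14$)
$\frac{-379 - 260}{q + U{\left(-14,-16 \right)}} = \frac{-379 - 260}{-351 + 14} = - \frac{639}{-337} = \left(-639\right) \left(- \frac{1}{337}\right) = \frac{639}{337}$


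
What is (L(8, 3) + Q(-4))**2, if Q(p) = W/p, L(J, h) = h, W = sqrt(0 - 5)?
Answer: (12 - I*sqrt(5))**2/16 ≈ 8.6875 - 3.3541*I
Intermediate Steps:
W = I*sqrt(5) (W = sqrt(-5) = I*sqrt(5) ≈ 2.2361*I)
Q(p) = I*sqrt(5)/p (Q(p) = (I*sqrt(5))/p = I*sqrt(5)/p)
(L(8, 3) + Q(-4))**2 = (3 + I*sqrt(5)/(-4))**2 = (3 + I*sqrt(5)*(-1/4))**2 = (3 - I*sqrt(5)/4)**2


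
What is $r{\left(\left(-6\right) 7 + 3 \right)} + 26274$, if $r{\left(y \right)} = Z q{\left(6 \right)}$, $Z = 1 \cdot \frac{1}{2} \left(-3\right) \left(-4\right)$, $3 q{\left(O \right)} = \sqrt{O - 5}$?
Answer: $26276$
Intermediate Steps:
$q{\left(O \right)} = \frac{\sqrt{-5 + O}}{3}$ ($q{\left(O \right)} = \frac{\sqrt{O - 5}}{3} = \frac{\sqrt{-5 + O}}{3}$)
$Z = 6$ ($Z = 1 \cdot \frac{1}{2} \left(-3\right) \left(-4\right) = \frac{1}{2} \left(-3\right) \left(-4\right) = \left(- \frac{3}{2}\right) \left(-4\right) = 6$)
$r{\left(y \right)} = 2$ ($r{\left(y \right)} = 6 \frac{\sqrt{-5 + 6}}{3} = 6 \frac{\sqrt{1}}{3} = 6 \cdot \frac{1}{3} \cdot 1 = 6 \cdot \frac{1}{3} = 2$)
$r{\left(\left(-6\right) 7 + 3 \right)} + 26274 = 2 + 26274 = 26276$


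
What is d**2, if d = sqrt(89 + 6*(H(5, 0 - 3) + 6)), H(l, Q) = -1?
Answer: 119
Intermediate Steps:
d = sqrt(119) (d = sqrt(89 + 6*(-1 + 6)) = sqrt(89 + 6*5) = sqrt(89 + 30) = sqrt(119) ≈ 10.909)
d**2 = (sqrt(119))**2 = 119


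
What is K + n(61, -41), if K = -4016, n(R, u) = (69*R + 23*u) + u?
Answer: -791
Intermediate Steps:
n(R, u) = 24*u + 69*R (n(R, u) = (23*u + 69*R) + u = 24*u + 69*R)
K + n(61, -41) = -4016 + (24*(-41) + 69*61) = -4016 + (-984 + 4209) = -4016 + 3225 = -791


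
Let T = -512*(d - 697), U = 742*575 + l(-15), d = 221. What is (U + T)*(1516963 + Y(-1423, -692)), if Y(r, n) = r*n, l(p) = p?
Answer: 1676993012613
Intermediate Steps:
Y(r, n) = n*r
U = 426635 (U = 742*575 - 15 = 426650 - 15 = 426635)
T = 243712 (T = -512*(221 - 697) = -512*(-476) = 243712)
(U + T)*(1516963 + Y(-1423, -692)) = (426635 + 243712)*(1516963 - 692*(-1423)) = 670347*(1516963 + 984716) = 670347*2501679 = 1676993012613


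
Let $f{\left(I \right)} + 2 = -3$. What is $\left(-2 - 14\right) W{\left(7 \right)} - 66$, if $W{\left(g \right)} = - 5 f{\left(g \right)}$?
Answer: $-466$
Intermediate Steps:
$f{\left(I \right)} = -5$ ($f{\left(I \right)} = -2 - 3 = -5$)
$W{\left(g \right)} = 25$ ($W{\left(g \right)} = \left(-5\right) \left(-5\right) = 25$)
$\left(-2 - 14\right) W{\left(7 \right)} - 66 = \left(-2 - 14\right) 25 - 66 = \left(-16\right) 25 - 66 = -400 - 66 = -466$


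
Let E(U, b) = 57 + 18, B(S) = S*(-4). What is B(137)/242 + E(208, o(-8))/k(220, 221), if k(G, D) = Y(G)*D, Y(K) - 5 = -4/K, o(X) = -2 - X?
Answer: -16092671/7327034 ≈ -2.1963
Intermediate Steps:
Y(K) = 5 - 4/K
B(S) = -4*S
E(U, b) = 75
k(G, D) = D*(5 - 4/G) (k(G, D) = (5 - 4/G)*D = D*(5 - 4/G))
B(137)/242 + E(208, o(-8))/k(220, 221) = -4*137/242 + 75/((221*(-4 + 5*220)/220)) = -548*1/242 + 75/((221*(1/220)*(-4 + 1100))) = -274/121 + 75/((221*(1/220)*1096)) = -274/121 + 75/(60554/55) = -274/121 + 75*(55/60554) = -274/121 + 4125/60554 = -16092671/7327034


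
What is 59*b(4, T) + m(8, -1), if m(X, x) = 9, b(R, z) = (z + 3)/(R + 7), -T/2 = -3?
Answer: 630/11 ≈ 57.273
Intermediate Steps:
T = 6 (T = -2*(-3) = 6)
b(R, z) = (3 + z)/(7 + R)
59*b(4, T) + m(8, -1) = 59*((3 + 6)/(7 + 4)) + 9 = 59*(9/11) + 9 = 531/11 + 9 = 630/11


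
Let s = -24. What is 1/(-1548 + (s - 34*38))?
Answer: -1/2864 ≈ -0.00034916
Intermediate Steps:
1/(-1548 + (s - 34*38)) = 1/(-1548 + (-24 - 34*38)) = 1/(-1548 + (-24 - 1292)) = 1/(-1548 - 1316) = 1/(-2864) = -1/2864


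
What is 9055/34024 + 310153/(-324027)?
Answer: -7618581187/11024694648 ≈ -0.69105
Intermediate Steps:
9055/34024 + 310153/(-324027) = 9055*(1/34024) + 310153*(-1/324027) = 9055/34024 - 310153/324027 = -7618581187/11024694648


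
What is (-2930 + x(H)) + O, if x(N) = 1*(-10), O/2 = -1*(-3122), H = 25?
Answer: 3304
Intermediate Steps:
O = 6244 (O = 2*(-1*(-3122)) = 2*3122 = 6244)
x(N) = -10
(-2930 + x(H)) + O = (-2930 - 10) + 6244 = -2940 + 6244 = 3304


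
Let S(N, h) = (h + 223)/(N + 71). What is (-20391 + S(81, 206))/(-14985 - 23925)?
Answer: 1033001/1971440 ≈ 0.52398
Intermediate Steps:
S(N, h) = (223 + h)/(71 + N)
(-20391 + S(81, 206))/(-14985 - 23925) = (-20391 + (223 + 206)/(71 + 81))/(-14985 - 23925) = (-20391 + 429/152)/(-38910) = (-20391 + (1/152)*429)*(-1/38910) = (-20391 + 429/152)*(-1/38910) = -3099003/152*(-1/38910) = 1033001/1971440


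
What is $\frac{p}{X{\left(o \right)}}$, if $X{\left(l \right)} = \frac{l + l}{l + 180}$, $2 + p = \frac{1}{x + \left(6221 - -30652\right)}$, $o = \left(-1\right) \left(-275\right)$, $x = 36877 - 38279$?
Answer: $- \frac{6455631}{3901810} \approx -1.6545$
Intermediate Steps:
$x = -1402$
$o = 275$
$p = - \frac{70941}{35471}$ ($p = -2 + \frac{1}{-1402 + \left(6221 - -30652\right)} = -2 + \frac{1}{-1402 + \left(6221 + 30652\right)} = -2 + \frac{1}{-1402 + 36873} = -2 + \frac{1}{35471} = - \frac{70941}{35471} \approx -2.0$)
$X{\left(l \right)} = \frac{2 l}{180 + l}$
$\frac{p}{X{\left(o \right)}} = - \frac{70941}{35471 \cdot 2 \cdot 275 \frac{1}{180 + 275}} = - \frac{70941}{35471 \cdot 2 \cdot 275 \cdot \frac{1}{455}} = - \frac{70941}{35471 \cdot \frac{110}{91}} = \left(- \frac{70941}{35471}\right) \frac{91}{110} = - \frac{6455631}{3901810}$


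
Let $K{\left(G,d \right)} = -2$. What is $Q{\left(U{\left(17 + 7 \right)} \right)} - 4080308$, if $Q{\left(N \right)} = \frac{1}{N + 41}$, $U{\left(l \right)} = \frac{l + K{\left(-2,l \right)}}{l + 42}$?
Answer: $- \frac{505958189}{124} \approx -4.0803 \cdot 10^{6}$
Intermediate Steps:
$U{\left(l \right)} = \frac{-2 + l}{42 + l}$ ($U{\left(l \right)} = \frac{l - 2}{l + 42} = \frac{-2 + l}{42 + l}$)
$Q{\left(N \right)} = \frac{1}{41 + N}$
$Q{\left(U{\left(17 + 7 \right)} \right)} - 4080308 = \frac{1}{41 + \frac{-2 + \left(17 + 7\right)}{42 + \left(17 + 7\right)}} - 4080308 = \frac{1}{41 + \frac{-2 + 24}{42 + 24}} - 4080308 = \frac{1}{41 + \frac{1}{66} \cdot 22} - 4080308 = \frac{1}{41 + \frac{1}{3}} - 4080308 = \frac{1}{\frac{124}{3}} - 4080308 = \frac{3}{124} - 4080308 = - \frac{505958189}{124}$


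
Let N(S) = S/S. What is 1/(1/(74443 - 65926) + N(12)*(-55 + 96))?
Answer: 8517/349198 ≈ 0.024390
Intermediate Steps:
N(S) = 1
1/(1/(74443 - 65926) + N(12)*(-55 + 96)) = 1/(1/(74443 - 65926) + 1*(-55 + 96)) = 1/(1/8517 + 1*41) = 1/(1/8517 + 41) = 1/(349198/8517) = 8517/349198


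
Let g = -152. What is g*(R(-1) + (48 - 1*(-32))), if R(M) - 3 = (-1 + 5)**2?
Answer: -15048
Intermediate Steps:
R(M) = 19 (R(M) = 3 + (-1 + 5)**2 = 3 + 4**2 = 3 + 16 = 19)
g*(R(-1) + (48 - 1*(-32))) = -152*(19 + (48 - 1*(-32))) = -152*(19 + (48 + 32)) = -152*(19 + 80) = -152*99 = -15048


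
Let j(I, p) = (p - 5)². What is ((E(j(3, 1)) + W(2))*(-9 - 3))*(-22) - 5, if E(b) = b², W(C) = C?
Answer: 68107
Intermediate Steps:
j(I, p) = (-5 + p)²
((E(j(3, 1)) + W(2))*(-9 - 3))*(-22) - 5 = ((((-5 + 1)²)² + 2)*(-9 - 3))*(-22) - 5 = ((((-4)²)² + 2)*(-12))*(-22) - 5 = ((16² + 2)*(-12))*(-22) - 5 = ((256 + 2)*(-12))*(-22) - 5 = (258*(-12))*(-22) - 5 = -3096*(-22) - 5 = 68112 - 5 = 68107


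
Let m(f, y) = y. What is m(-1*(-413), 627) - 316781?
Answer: -316154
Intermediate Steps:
m(-1*(-413), 627) - 316781 = 627 - 316781 = -316154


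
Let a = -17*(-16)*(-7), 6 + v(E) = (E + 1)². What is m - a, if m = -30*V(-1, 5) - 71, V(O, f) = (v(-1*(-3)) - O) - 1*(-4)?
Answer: 1383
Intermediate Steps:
v(E) = -6 + (1 + E)² (v(E) = -6 + (E + 1)² = -6 + (1 + E)²)
V(O, f) = 14 - O (V(O, f) = ((-6 + (1 - 1*(-3))²) - O) - 1*(-4) = ((-6 + (1 + 3)²) - O) + 4 = ((-6 + 4²) - O) + 4 = ((-6 + 16) - O) + 4 = (10 - O) + 4 = 14 - O)
a = -1904 (a = 272*(-7) = -1904)
m = -521 (m = -30*(14 - 1*(-1)) - 71 = -30*(14 + 1) - 71 = -30*15 - 71 = -450 - 71 = -521)
m - a = -521 - 1*(-1904) = -521 + 1904 = 1383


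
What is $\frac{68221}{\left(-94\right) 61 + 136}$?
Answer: $- \frac{68221}{5598} \approx -12.187$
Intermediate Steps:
$\frac{68221}{\left(-94\right) 61 + 136} = \frac{68221}{-5734 + 136} = \frac{68221}{-5598} = 68221 \left(- \frac{1}{5598}\right) = - \frac{68221}{5598}$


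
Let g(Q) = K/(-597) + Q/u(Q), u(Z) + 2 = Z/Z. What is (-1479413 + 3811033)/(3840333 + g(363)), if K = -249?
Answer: 463992380/764154113 ≈ 0.60720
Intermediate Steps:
u(Z) = -1 (u(Z) = -2 + Z/Z = -2 + 1 = -1)
g(Q) = 83/199 - Q (g(Q) = -249/(-597) + Q/(-1) = -249*(-1/597) + Q*(-1) = 83/199 - Q)
(-1479413 + 3811033)/(3840333 + g(363)) = (-1479413 + 3811033)/(3840333 + (83/199 - 1*363)) = 2331620/(3840333 + (83/199 - 363)) = 2331620/(3840333 - 72154/199) = 2331620/(764154113/199) = 2331620*(199/764154113) = 463992380/764154113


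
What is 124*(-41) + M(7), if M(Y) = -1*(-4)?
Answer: -5080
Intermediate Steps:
M(Y) = 4
124*(-41) + M(7) = 124*(-41) + 4 = -5084 + 4 = -5080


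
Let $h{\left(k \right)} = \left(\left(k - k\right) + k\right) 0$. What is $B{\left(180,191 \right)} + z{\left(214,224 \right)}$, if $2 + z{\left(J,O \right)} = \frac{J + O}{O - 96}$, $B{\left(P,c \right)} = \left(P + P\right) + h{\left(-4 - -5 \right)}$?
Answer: $\frac{23131}{64} \approx 361.42$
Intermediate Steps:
$h{\left(k \right)} = 0$ ($h{\left(k \right)} = \left(0 + k\right) 0 = k 0 = 0$)
$B{\left(P,c \right)} = 2 P$ ($B{\left(P,c \right)} = \left(P + P\right) + 0 = 2 P + 0 = 2 P$)
$z{\left(J,O \right)} = -2 + \frac{J + O}{-96 + O}$ ($z{\left(J,O \right)} = -2 + \frac{J + O}{O - 96} = -2 + \frac{J + O}{-96 + O}$)
$B{\left(180,191 \right)} + z{\left(214,224 \right)} = 2 \cdot 180 + \frac{192 + 214 - 224}{-96 + 224} = 360 + \frac{192 + 214 - 224}{128} = 360 + \frac{1}{128} \cdot 182 = 360 + \frac{91}{64} = \frac{23131}{64}$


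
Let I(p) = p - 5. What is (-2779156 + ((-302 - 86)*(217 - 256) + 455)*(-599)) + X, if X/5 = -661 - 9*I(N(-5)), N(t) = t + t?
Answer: -12118399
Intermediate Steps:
N(t) = 2*t
I(p) = -5 + p
X = -2630 (X = 5*(-661 - 9*(-5 + 2*(-5))) = 5*(-661 - 9*(-5 - 10)) = 5*(-661 - 9*(-15)) = 5*(-661 + 135) = 5*(-526) = -2630)
(-2779156 + ((-302 - 86)*(217 - 256) + 455)*(-599)) + X = (-2779156 + ((-302 - 86)*(217 - 256) + 455)*(-599)) - 2630 = (-2779156 + (-388*(-39) + 455)*(-599)) - 2630 = (-2779156 + (15132 + 455)*(-599)) - 2630 = (-2779156 + 15587*(-599)) - 2630 = (-2779156 - 9336613) - 2630 = -12115769 - 2630 = -12118399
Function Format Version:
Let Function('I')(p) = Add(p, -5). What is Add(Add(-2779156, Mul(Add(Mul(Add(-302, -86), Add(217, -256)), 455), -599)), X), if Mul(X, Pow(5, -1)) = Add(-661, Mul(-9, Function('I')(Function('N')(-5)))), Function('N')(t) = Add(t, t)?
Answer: -12118399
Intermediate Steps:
Function('N')(t) = Mul(2, t)
Function('I')(p) = Add(-5, p)
X = -2630 (X = Mul(5, Add(-661, Mul(-9, Add(-5, Mul(2, -5))))) = Mul(5, Add(-661, Mul(-9, Add(-5, -10)))) = Mul(5, Add(-661, Mul(-9, -15))) = Mul(5, Add(-661, 135)) = Mul(5, -526) = -2630)
Add(Add(-2779156, Mul(Add(Mul(Add(-302, -86), Add(217, -256)), 455), -599)), X) = Add(Add(-2779156, Mul(Add(Mul(Add(-302, -86), Add(217, -256)), 455), -599)), -2630) = Add(Add(-2779156, Mul(Add(Mul(-388, -39), 455), -599)), -2630) = Add(Add(-2779156, Mul(Add(15132, 455), -599)), -2630) = Add(Add(-2779156, Mul(15587, -599)), -2630) = Add(Add(-2779156, -9336613), -2630) = Add(-12115769, -2630) = -12118399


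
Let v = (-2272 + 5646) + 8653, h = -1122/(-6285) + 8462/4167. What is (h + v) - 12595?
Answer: -4939276972/8729865 ≈ -565.79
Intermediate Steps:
h = 19286348/8729865 (h = -1122*(-1/6285) + 8462*(1/4167) = 374/2095 + 8462/4167 = 19286348/8729865 ≈ 2.2092)
v = 12027 (v = 3374 + 8653 = 12027)
(h + v) - 12595 = (19286348/8729865 + 12027) - 12595 = 105013372703/8729865 - 12595 = -4939276972/8729865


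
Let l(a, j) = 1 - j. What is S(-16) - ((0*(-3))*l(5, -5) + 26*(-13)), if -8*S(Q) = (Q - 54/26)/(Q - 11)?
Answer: 948869/2808 ≈ 337.92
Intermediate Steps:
S(Q) = -(-27/13 + Q)/(8*(-11 + Q)) (S(Q) = -(Q - 54/26)/(8*(Q - 11)) = -(Q - 54*1/26)/(8*(-11 + Q)) = -(Q - 27/13)/(8*(-11 + Q)) = -(-27/13 + Q)/(8*(-11 + Q)))
S(-16) - ((0*(-3))*l(5, -5) + 26*(-13)) = (27 - 13*(-16))/(104*(-11 - 16)) - ((0*(-3))*(1 - 1*(-5)) + 26*(-13)) = (1/104)*(27 + 208)/(-27) - (0*(1 + 5) - 338) = (1/104)*(-1/27)*235 - (0*6 - 338) = -235/2808 - (0 - 338) = -235/2808 - 1*(-338) = -235/2808 + 338 = 948869/2808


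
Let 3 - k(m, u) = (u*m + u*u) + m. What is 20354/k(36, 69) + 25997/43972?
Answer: -352899961/160014108 ≈ -2.2054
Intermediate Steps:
k(m, u) = 3 - m - u² - m*u (k(m, u) = 3 - ((u*m + u*u) + m) = 3 - ((m*u + u²) + m) = 3 - ((u² + m*u) + m) = 3 - (m + u² + m*u) = 3 + (-m - u² - m*u) = 3 - m - u² - m*u)
20354/k(36, 69) + 25997/43972 = 20354/(3 - 1*36 - 1*69² - 1*36*69) + 25997/43972 = 20354/(3 - 36 - 1*4761 - 2484) + 25997*(1/43972) = 20354/(3 - 36 - 4761 - 2484) + 25997/43972 = 20354/(-7278) + 25997/43972 = 20354*(-1/7278) + 25997/43972 = -10177/3639 + 25997/43972 = -352899961/160014108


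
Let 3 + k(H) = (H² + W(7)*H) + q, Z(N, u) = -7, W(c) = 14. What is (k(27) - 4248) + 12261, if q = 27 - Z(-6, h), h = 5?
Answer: 9151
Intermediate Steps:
q = 34 (q = 27 - 1*(-7) = 27 + 7 = 34)
k(H) = 31 + H² + 14*H (k(H) = -3 + ((H² + 14*H) + 34) = -3 + (34 + H² + 14*H) = 31 + H² + 14*H)
(k(27) - 4248) + 12261 = ((31 + 27² + 14*27) - 4248) + 12261 = ((31 + 729 + 378) - 4248) + 12261 = (1138 - 4248) + 12261 = -3110 + 12261 = 9151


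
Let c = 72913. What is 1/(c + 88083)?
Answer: 1/160996 ≈ 6.2113e-6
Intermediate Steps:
1/(c + 88083) = 1/(72913 + 88083) = 1/160996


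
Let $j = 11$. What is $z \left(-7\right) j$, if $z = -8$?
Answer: $616$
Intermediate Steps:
$z \left(-7\right) j = \left(-8\right) \left(-7\right) 11 = 56 \cdot 11 = 616$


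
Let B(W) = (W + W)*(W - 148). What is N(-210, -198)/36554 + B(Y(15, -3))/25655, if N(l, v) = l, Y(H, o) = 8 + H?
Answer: -439945/1913863 ≈ -0.22987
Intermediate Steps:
B(W) = 2*W*(-148 + W) (B(W) = (2*W)*(-148 + W) = 2*W*(-148 + W))
N(-210, -198)/36554 + B(Y(15, -3))/25655 = -210/36554 + (2*(8 + 15)*(-148 + (8 + 15)))/25655 = -210*1/36554 + (2*23*(-148 + 23))*(1/25655) = -15/2611 + (2*23*(-125))*(1/25655) = -15/2611 - 5750*1/25655 = -15/2611 - 1150/5131 = -439945/1913863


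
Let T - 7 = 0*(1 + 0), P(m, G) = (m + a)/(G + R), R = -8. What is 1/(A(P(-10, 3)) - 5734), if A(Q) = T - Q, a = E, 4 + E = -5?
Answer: -5/28654 ≈ -0.00017450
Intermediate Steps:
E = -9 (E = -4 - 5 = -9)
a = -9
P(m, G) = (-9 + m)/(-8 + G) (P(m, G) = (m - 9)/(G - 8) = (-9 + m)/(-8 + G))
T = 7 (T = 7 + 0*(1 + 0) = 7 + 0*1 = 7 + 0 = 7)
A(Q) = 7 - Q
1/(A(P(-10, 3)) - 5734) = 1/((7 - (-9 - 10)/(-8 + 3)) - 5734) = 1/((7 - (-19)/(-5)) - 5734) = 1/((7 - (-1)*(-19)/5) - 5734) = 1/((7 - 1*19/5) - 5734) = 1/((7 - 19/5) - 5734) = 1/(16/5 - 5734) = 1/(-28654/5) = -5/28654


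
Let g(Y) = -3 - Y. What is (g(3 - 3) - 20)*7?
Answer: -161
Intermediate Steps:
(g(3 - 3) - 20)*7 = ((-3 - (3 - 3)) - 20)*7 = ((-3 - 1*0) - 20)*7 = ((-3 + 0) - 20)*7 = (-3 - 20)*7 = -23*7 = -161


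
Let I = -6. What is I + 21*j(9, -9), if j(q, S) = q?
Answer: 183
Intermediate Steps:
I + 21*j(9, -9) = -6 + 21*9 = -6 + 189 = 183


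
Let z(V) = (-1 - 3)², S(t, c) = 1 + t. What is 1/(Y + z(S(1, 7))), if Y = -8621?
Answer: -1/8605 ≈ -0.00011621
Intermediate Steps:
z(V) = 16 (z(V) = (-4)² = 16)
1/(Y + z(S(1, 7))) = 1/(-8621 + 16) = 1/(-8605) = -1/8605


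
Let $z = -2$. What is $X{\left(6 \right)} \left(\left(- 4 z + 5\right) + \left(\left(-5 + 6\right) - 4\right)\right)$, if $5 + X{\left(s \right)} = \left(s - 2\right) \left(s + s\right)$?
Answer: $430$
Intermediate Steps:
$X{\left(s \right)} = -5 + 2 s \left(-2 + s\right)$ ($X{\left(s \right)} = -5 + \left(s - 2\right) \left(s + s\right) = -5 + \left(-2 + s\right) 2 s = -5 + 2 s \left(-2 + s\right)$)
$X{\left(6 \right)} \left(\left(- 4 z + 5\right) + \left(\left(-5 + 6\right) - 4\right)\right) = \left(-5 - 24 + 2 \cdot 6^{2}\right) \left(\left(\left(-4\right) \left(-2\right) + 5\right) + \left(\left(-5 + 6\right) - 4\right)\right) = \left(-5 - 24 + 2 \cdot 36\right) \left(\left(8 + 5\right) + \left(1 - 4\right)\right) = \left(-5 - 24 + 72\right) \left(13 - 3\right) = 43 \cdot 10 = 430$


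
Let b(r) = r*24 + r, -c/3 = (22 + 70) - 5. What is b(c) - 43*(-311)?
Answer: 6848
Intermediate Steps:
c = -261 (c = -3*((22 + 70) - 5) = -3*(92 - 5) = -3*87 = -261)
b(r) = 25*r (b(r) = 24*r + r = 25*r)
b(c) - 43*(-311) = 25*(-261) - 43*(-311) = -6525 + 13373 = 6848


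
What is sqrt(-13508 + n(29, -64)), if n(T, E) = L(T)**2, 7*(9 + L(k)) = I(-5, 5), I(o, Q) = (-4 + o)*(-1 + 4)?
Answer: 4*I*sqrt(40862)/7 ≈ 115.51*I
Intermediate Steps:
I(o, Q) = -12 + 3*o (I(o, Q) = (-4 + o)*3 = -12 + 3*o)
L(k) = -90/7 (L(k) = -9 + (-12 + 3*(-5))/7 = -9 + (-12 - 15)/7 = -9 + (1/7)*(-27) = -9 - 27/7 = -90/7)
n(T, E) = 8100/49 (n(T, E) = (-90/7)**2 = 8100/49)
sqrt(-13508 + n(29, -64)) = sqrt(-13508 + 8100/49) = sqrt(-653792/49) = 4*I*sqrt(40862)/7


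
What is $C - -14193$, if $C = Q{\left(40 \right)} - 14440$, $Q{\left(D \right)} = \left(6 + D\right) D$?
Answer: $1593$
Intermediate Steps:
$Q{\left(D \right)} = D \left(6 + D\right)$
$C = -12600$ ($C = 40 \left(6 + 40\right) - 14440 = 40 \cdot 46 - 14440 = 1840 - 14440 = -12600$)
$C - -14193 = -12600 - -14193 = -12600 + 14193 = 1593$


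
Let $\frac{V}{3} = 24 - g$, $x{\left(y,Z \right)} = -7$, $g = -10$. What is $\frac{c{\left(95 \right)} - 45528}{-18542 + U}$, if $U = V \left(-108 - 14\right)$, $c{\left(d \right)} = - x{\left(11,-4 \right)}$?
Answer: $\frac{45521}{30986} \approx 1.4691$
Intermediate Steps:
$V = 102$ ($V = 3 \left(24 - -10\right) = 3 \left(24 + 10\right) = 3 \cdot 34 = 102$)
$c{\left(d \right)} = 7$ ($c{\left(d \right)} = \left(-1\right) \left(-7\right) = 7$)
$U = -12444$ ($U = 102 \left(-108 - 14\right) = 102 \left(-122\right) = -12444$)
$\frac{c{\left(95 \right)} - 45528}{-18542 + U} = \frac{7 - 45528}{-18542 - 12444} = - \frac{45521}{-30986} = \left(-45521\right) \left(- \frac{1}{30986}\right) = \frac{45521}{30986}$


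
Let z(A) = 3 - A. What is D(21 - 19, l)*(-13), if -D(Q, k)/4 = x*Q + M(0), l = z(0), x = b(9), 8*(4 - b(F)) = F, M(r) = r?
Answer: 299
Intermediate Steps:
b(F) = 4 - F/8
x = 23/8 (x = 4 - ⅛*9 = 4 - 9/8 = 23/8 ≈ 2.8750)
l = 3 (l = 3 - 1*0 = 3 + 0 = 3)
D(Q, k) = -23*Q/2 (D(Q, k) = -4*(23*Q/8 + 0) = -23*Q/2)
D(21 - 19, l)*(-13) = -23*(21 - 19)/2*(-13) = -23/2*2*(-13) = -23*(-13) = 299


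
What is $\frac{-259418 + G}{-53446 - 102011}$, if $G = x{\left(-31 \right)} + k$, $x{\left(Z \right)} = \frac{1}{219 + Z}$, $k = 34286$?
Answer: $\frac{42324815}{29225916} \approx 1.4482$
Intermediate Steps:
$G = \frac{6445769}{188}$ ($G = \frac{1}{219 - 31} + 34286 = \frac{1}{188} + 34286 = \frac{6445769}{188} \approx 34286.0$)
$\frac{-259418 + G}{-53446 - 102011} = \frac{-259418 + \frac{6445769}{188}}{-53446 - 102011} = - \frac{42324815}{188 \left(-155457\right)} = \left(- \frac{42324815}{188}\right) \left(- \frac{1}{155457}\right) = \frac{42324815}{29225916}$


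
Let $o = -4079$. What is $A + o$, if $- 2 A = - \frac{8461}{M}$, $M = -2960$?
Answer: $- \frac{24156141}{5920} \approx -4080.4$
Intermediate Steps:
$A = - \frac{8461}{5920}$ ($A = - \frac{\left(-8461\right) \frac{1}{-2960}}{2} = - \frac{\left(-8461\right) \left(- \frac{1}{2960}\right)}{2} = \left(- \frac{1}{2}\right) \frac{8461}{2960} = - \frac{8461}{5920} \approx -1.4292$)
$A + o = - \frac{8461}{5920} - 4079 = - \frac{24156141}{5920}$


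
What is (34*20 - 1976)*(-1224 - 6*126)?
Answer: 2566080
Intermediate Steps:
(34*20 - 1976)*(-1224 - 6*126) = (680 - 1976)*(-1224 - 756) = -1296*(-1980) = 2566080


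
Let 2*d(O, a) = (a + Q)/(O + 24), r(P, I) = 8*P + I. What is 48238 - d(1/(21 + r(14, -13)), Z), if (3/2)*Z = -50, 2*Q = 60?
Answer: 138973878/2881 ≈ 48238.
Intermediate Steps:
Q = 30 (Q = (½)*60 = 30)
r(P, I) = I + 8*P
Z = -100/3 (Z = (⅔)*(-50) = -100/3 ≈ -33.333)
d(O, a) = (30 + a)/(2*(24 + O)) (d(O, a) = ((a + 30)/(O + 24))/2 = ((30 + a)/(24 + O))/2 = (30 + a)/(2*(24 + O)))
48238 - d(1/(21 + r(14, -13)), Z) = 48238 - (30 - 100/3)/(2*(24 + 1/(21 + (-13 + 8*14)))) = 48238 - (-10)/(2*(24 + 1/(21 + (-13 + 112)))*3) = 48238 - (-10)/(2*(24 + 1/(21 + 99))*3) = 48238 - (-10)/(2*(24 + 1/120)*3) = 48238 - (-10)/(2*2881/120*3) = 48238 - 120*(-10)/(2*2881*3) = 48238 - 1*(-200/2881) = 48238 + 200/2881 = 138973878/2881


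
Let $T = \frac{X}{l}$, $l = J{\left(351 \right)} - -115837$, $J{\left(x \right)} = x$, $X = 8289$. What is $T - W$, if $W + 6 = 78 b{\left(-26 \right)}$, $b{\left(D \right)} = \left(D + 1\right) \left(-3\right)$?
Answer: $- \frac{678994383}{116188} \approx -5843.9$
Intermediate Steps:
$b{\left(D \right)} = -3 - 3 D$ ($b{\left(D \right)} = \left(1 + D\right) \left(-3\right) = -3 - 3 D$)
$l = 116188$ ($l = 351 - -115837 = 351 + 115837 = 116188$)
$W = 5844$ ($W = -6 + 78 \left(-3 - -78\right) = -6 + 78 \left(-3 + 78\right) = -6 + 78 \cdot 75 = -6 + 5850 = 5844$)
$T = \frac{8289}{116188} \approx 0.071341$
$T - W = \frac{8289}{116188} - 5844 = - \frac{678994383}{116188}$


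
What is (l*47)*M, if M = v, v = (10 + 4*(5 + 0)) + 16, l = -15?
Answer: -32430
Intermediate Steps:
v = 46 (v = (10 + 4*5) + 16 = (10 + 20) + 16 = 30 + 16 = 46)
M = 46
(l*47)*M = -15*47*46 = -705*46 = -32430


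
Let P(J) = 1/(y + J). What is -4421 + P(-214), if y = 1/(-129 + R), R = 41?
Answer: -83260781/18833 ≈ -4421.0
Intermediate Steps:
y = -1/88 (y = 1/(-129 + 41) = 1/(-88) = -1/88 ≈ -0.011364)
P(J) = 1/(-1/88 + J)
-4421 + P(-214) = -4421 + 88/(-1 + 88*(-214)) = -4421 + 88/(-1 - 18832) = -4421 + 88/(-18833) = -4421 + 88*(-1/18833) = -4421 - 88/18833 = -83260781/18833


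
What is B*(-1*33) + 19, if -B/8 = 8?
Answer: 2131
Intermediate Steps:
B = -64 (B = -8*8 = -64)
B*(-1*33) + 19 = -(-64)*33 + 19 = -64*(-33) + 19 = 2112 + 19 = 2131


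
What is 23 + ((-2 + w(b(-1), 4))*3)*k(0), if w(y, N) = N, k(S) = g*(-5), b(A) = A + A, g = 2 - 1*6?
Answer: 143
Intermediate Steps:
g = -4 (g = 2 - 6 = -4)
b(A) = 2*A
k(S) = 20 (k(S) = -4*(-5) = 20)
23 + ((-2 + w(b(-1), 4))*3)*k(0) = 23 + ((-2 + 4)*3)*20 = 23 + (2*3)*20 = 23 + 6*20 = 23 + 120 = 143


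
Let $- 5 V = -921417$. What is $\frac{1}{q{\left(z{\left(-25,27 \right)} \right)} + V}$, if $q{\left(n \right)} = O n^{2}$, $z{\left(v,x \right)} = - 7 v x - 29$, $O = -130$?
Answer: $- \frac{5}{14333148983} \approx -3.4884 \cdot 10^{-10}$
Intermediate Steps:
$V = \frac{921417}{5}$ ($V = \left(- \frac{1}{5}\right) \left(-921417\right) = \frac{921417}{5} \approx 1.8428 \cdot 10^{5}$)
$z{\left(v,x \right)} = -29 - 7 v x$ ($z{\left(v,x \right)} = - 7 v x - 29 = -29 - 7 v x$)
$q{\left(n \right)} = - 130 n^{2}$
$\frac{1}{q{\left(z{\left(-25,27 \right)} \right)} + V} = \frac{1}{- 130 \left(-29 - \left(-175\right) 27\right)^{2} + \frac{921417}{5}} = \frac{1}{- 130 \left(-29 + 4725\right)^{2} + \frac{921417}{5}} = \frac{1}{- 130 \cdot 4696^{2} + \frac{921417}{5}} = \frac{1}{\left(-130\right) 22052416 + \frac{921417}{5}} = \frac{1}{-2866814080 + \frac{921417}{5}} = \frac{1}{- \frac{14333148983}{5}} = - \frac{5}{14333148983}$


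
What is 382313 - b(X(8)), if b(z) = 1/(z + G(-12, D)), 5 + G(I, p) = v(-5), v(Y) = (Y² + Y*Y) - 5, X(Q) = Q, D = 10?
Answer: 18351023/48 ≈ 3.8231e+5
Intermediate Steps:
v(Y) = -5 + 2*Y² (v(Y) = (Y² + Y²) - 5 = 2*Y² - 5 = -5 + 2*Y²)
G(I, p) = 40 (G(I, p) = -5 + (-5 + 2*(-5)²) = -5 + (-5 + 2*25) = -5 + (-5 + 50) = -5 + 45 = 40)
b(z) = 1/(40 + z) (b(z) = 1/(z + 40) = 1/(40 + z))
382313 - b(X(8)) = 382313 - 1/(40 + 8) = 382313 - 1/48 = 18351023/48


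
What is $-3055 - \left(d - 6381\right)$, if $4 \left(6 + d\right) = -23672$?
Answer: $9250$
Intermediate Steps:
$d = -5924$ ($d = -6 + \frac{1}{4} \left(-23672\right) = -6 - 5918 = -5924$)
$-3055 - \left(d - 6381\right) = -3055 - \left(-5924 - 6381\right) = -3055 - -12305 = -3055 + 12305 = 9250$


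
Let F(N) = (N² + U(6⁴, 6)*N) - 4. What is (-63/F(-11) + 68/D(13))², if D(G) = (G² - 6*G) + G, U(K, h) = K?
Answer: 723018321/1668395716 ≈ 0.43336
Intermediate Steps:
D(G) = G² - 5*G
F(N) = -4 + N² + 1296*N (F(N) = (N² + 6⁴*N) - 4 = (N² + 1296*N) - 4 = -4 + N² + 1296*N)
(-63/F(-11) + 68/D(13))² = (-63/(-4 + (-11)² + 1296*(-11)) + 68/((13*(-5 + 13))))² = (-63/(-4 + 121 - 14256) + 68/((13*8)))² = (-63/(-14139) + 68/104)² = (-63*(-1/14139) + 68*(1/104))² = (7/1571 + 17/26)² = (26889/40846)² = 723018321/1668395716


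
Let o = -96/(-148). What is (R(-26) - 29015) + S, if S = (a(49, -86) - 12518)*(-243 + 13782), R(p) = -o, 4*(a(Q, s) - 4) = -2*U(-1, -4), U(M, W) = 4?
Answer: -6270876167/37 ≈ -1.6948e+8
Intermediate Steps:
a(Q, s) = 2 (a(Q, s) = 4 + (-2*4)/4 = 4 + (¼)*(-8) = 4 - 2 = 2)
o = 24/37 (o = -96*(-1/148) = 24/37 ≈ 0.64865)
R(p) = -24/37 (R(p) = -1*24/37 = -24/37)
S = -169454124 (S = (2 - 12518)*(-243 + 13782) = -12516*13539 = -169454124)
(R(-26) - 29015) + S = (-24/37 - 29015) - 169454124 = -1073579/37 - 169454124 = -6270876167/37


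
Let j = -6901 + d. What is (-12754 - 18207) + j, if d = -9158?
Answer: -47020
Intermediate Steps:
j = -16059 (j = -6901 - 9158 = -16059)
(-12754 - 18207) + j = (-12754 - 18207) - 16059 = -30961 - 16059 = -47020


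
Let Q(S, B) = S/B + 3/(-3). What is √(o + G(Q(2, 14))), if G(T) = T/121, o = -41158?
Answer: 4*I*√15251614/77 ≈ 202.87*I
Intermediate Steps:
Q(S, B) = -1 + S/B (Q(S, B) = S/B + 3*(-⅓) = S/B - 1 = -1 + S/B)
G(T) = T/121 (G(T) = T*(1/121) = T/121)
√(o + G(Q(2, 14))) = √(-41158 + ((2 - 1*14)/14)/121) = √(-41158 + ((2 - 14)/14)/121) = √(-41158 + ((1/14)*(-12))/121) = √(-41158 + (1/121)*(-6/7)) = √(-41158 - 6/847) = √(-34860832/847) = 4*I*√15251614/77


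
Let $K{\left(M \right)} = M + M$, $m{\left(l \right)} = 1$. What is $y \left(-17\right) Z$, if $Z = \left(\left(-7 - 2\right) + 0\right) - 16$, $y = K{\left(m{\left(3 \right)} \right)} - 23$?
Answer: $-8925$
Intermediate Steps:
$K{\left(M \right)} = 2 M$
$y = -21$ ($y = 2 \cdot 1 - 23 = 2 - 23 = -21$)
$Z = -25$ ($Z = \left(-9 + 0\right) - 16 = -9 - 16 = -25$)
$y \left(-17\right) Z = \left(-21\right) \left(-17\right) \left(-25\right) = 357 \left(-25\right) = -8925$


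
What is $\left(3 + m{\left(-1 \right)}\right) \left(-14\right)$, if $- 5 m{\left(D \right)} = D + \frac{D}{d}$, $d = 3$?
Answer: $- \frac{686}{15} \approx -45.733$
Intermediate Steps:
$m{\left(D \right)} = - \frac{4 D}{15}$ ($m{\left(D \right)} = - \frac{D + \frac{D}{3}}{5} = - \frac{\frac{4}{3} D}{5} = - \frac{4 D}{15}$)
$\left(3 + m{\left(-1 \right)}\right) \left(-14\right) = \left(3 - - \frac{4}{15}\right) \left(-14\right) = \left(3 + \frac{4}{15}\right) \left(-14\right) = \frac{49}{15} \left(-14\right) = - \frac{686}{15}$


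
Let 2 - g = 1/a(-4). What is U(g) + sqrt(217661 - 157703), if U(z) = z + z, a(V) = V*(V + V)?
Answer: 63/16 + 3*sqrt(6662) ≈ 248.80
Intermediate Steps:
a(V) = 2*V**2 (a(V) = V*(2*V) = 2*V**2)
g = 63/32 (g = 2 - 1/(2*(-4)**2) = 2 - 1/(2*16) = 2 - 1/32 = 63/32 ≈ 1.9688)
U(z) = 2*z
U(g) + sqrt(217661 - 157703) = 2*(63/32) + sqrt(217661 - 157703) = 63/16 + sqrt(59958) = 63/16 + 3*sqrt(6662)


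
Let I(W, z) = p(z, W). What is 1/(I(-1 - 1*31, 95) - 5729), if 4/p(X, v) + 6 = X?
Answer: -89/509877 ≈ -0.00017455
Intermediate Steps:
p(X, v) = 4/(-6 + X)
I(W, z) = 4/(-6 + z)
1/(I(-1 - 1*31, 95) - 5729) = 1/(4/(-6 + 95) - 5729) = 1/(4/89 - 5729) = 1/(-509877/89) = -89/509877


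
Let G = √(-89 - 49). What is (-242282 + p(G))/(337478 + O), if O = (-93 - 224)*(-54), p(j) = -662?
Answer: -60736/88649 ≈ -0.68513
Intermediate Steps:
G = I*√138 (G = √(-138) = I*√138 ≈ 11.747*I)
O = 17118 (O = -317*(-54) = 17118)
(-242282 + p(G))/(337478 + O) = (-242282 - 662)/(337478 + 17118) = -242944/354596 = -242944*1/354596 = -60736/88649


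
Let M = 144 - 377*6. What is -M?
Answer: 2118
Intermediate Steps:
M = -2118 (M = 144 - 29*78 = 144 - 2262 = -2118)
-M = -1*(-2118) = 2118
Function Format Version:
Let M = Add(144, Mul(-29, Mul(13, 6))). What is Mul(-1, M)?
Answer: 2118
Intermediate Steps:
M = -2118 (M = Add(144, Mul(-29, 78)) = Add(144, -2262) = -2118)
Mul(-1, M) = Mul(-1, -2118) = 2118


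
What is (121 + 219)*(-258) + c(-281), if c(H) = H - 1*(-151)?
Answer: -87850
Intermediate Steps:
c(H) = 151 + H (c(H) = H + 151 = 151 + H)
(121 + 219)*(-258) + c(-281) = (121 + 219)*(-258) + (151 - 281) = 340*(-258) - 130 = -87720 - 130 = -87850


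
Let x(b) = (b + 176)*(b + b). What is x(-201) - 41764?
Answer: -31714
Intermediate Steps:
x(b) = 2*b*(176 + b) (x(b) = (176 + b)*(2*b) = 2*b*(176 + b))
x(-201) - 41764 = 2*(-201)*(176 - 201) - 41764 = 2*(-201)*(-25) - 41764 = 10050 - 41764 = -31714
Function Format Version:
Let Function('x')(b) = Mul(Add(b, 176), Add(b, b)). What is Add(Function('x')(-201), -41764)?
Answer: -31714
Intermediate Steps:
Function('x')(b) = Mul(2, b, Add(176, b)) (Function('x')(b) = Mul(Add(176, b), Mul(2, b)) = Mul(2, b, Add(176, b)))
Add(Function('x')(-201), -41764) = Add(Mul(2, -201, Add(176, -201)), -41764) = Add(Mul(2, -201, -25), -41764) = Add(10050, -41764) = -31714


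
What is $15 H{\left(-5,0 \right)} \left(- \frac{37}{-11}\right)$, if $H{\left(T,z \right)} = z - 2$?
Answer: $- \frac{1110}{11} \approx -100.91$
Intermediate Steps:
$H{\left(T,z \right)} = -2 + z$
$15 H{\left(-5,0 \right)} \left(- \frac{37}{-11}\right) = 15 \left(-2 + 0\right) \left(- \frac{37}{-11}\right) = 15 \left(-2\right) \left(\left(-37\right) \left(- \frac{1}{11}\right)\right) = \left(-30\right) \frac{37}{11} = - \frac{1110}{11}$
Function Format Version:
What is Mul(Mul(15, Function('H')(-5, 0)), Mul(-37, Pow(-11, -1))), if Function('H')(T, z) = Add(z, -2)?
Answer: Rational(-1110, 11) ≈ -100.91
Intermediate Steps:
Function('H')(T, z) = Add(-2, z)
Mul(Mul(15, Function('H')(-5, 0)), Mul(-37, Pow(-11, -1))) = Mul(Mul(15, Add(-2, 0)), Mul(-37, Pow(-11, -1))) = Mul(Mul(15, -2), Mul(-37, Rational(-1, 11))) = Mul(-30, Rational(37, 11)) = Rational(-1110, 11)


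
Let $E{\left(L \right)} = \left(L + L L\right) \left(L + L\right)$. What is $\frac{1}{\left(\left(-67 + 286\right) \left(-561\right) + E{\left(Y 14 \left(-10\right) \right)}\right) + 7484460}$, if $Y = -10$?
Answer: $\frac{1}{5499281601} \approx 1.8184 \cdot 10^{-10}$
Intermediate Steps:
$E{\left(L \right)} = 2 L \left(L + L^{2}\right)$ ($E{\left(L \right)} = \left(L + L^{2}\right) 2 L = 2 L \left(L + L^{2}\right)$)
$\frac{1}{\left(\left(-67 + 286\right) \left(-561\right) + E{\left(Y 14 \left(-10\right) \right)}\right) + 7484460} = \frac{1}{\left(\left(-67 + 286\right) \left(-561\right) + 2 \left(\left(-10\right) 14 \left(-10\right)\right)^{2} \left(1 + \left(-10\right) 14 \left(-10\right)\right)\right) + 7484460} = \frac{1}{\left(219 \left(-561\right) + 2 \left(\left(-140\right) \left(-10\right)\right)^{2} \left(1 - -1400\right)\right) + 7484460} = \frac{1}{\left(-122859 + 2 \cdot 1400^{2} \left(1 + 1400\right)\right) + 7484460} = \frac{1}{\left(-122859 + 2 \cdot 1960000 \cdot 1401\right) + 7484460} = \frac{1}{\left(-122859 + 5491920000\right) + 7484460} = \frac{1}{5491797141 + 7484460} = \frac{1}{5499281601}$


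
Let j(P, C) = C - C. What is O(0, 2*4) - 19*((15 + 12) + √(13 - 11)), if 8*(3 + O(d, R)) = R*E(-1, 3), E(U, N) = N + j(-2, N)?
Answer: -513 - 19*√2 ≈ -539.87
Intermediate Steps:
j(P, C) = 0
E(U, N) = N (E(U, N) = N + 0 = N)
O(d, R) = -3 + 3*R/8 (O(d, R) = -3 + (R*3)/8 = -3 + (3*R)/8 = -3 + 3*R/8)
O(0, 2*4) - 19*((15 + 12) + √(13 - 11)) = (-3 + 3*(2*4)/8) - 19*((15 + 12) + √(13 - 11)) = (-3 + (3/8)*8) - 19*(27 + √2) = (-3 + 3) + (-513 - 19*√2) = 0 + (-513 - 19*√2) = -513 - 19*√2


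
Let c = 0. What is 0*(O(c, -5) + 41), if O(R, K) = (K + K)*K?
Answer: 0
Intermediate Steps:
O(R, K) = 2*K**2 (O(R, K) = (2*K)*K = 2*K**2)
0*(O(c, -5) + 41) = 0*(2*(-5)**2 + 41) = 0*(2*25 + 41) = 0*(50 + 41) = 0*91 = 0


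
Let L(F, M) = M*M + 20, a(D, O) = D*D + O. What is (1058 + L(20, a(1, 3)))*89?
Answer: 97366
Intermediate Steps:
a(D, O) = O + D**2 (a(D, O) = D**2 + O = O + D**2)
L(F, M) = 20 + M**2 (L(F, M) = M**2 + 20 = 20 + M**2)
(1058 + L(20, a(1, 3)))*89 = (1058 + (20 + (3 + 1**2)**2))*89 = (1058 + (20 + (3 + 1)**2))*89 = (1058 + (20 + 4**2))*89 = (1058 + (20 + 16))*89 = (1058 + 36)*89 = 1094*89 = 97366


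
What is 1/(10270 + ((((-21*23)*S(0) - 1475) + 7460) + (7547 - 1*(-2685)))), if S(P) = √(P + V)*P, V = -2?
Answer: 1/26487 ≈ 3.7754e-5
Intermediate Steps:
S(P) = P*√(-2 + P) (S(P) = √(P - 2)*P = √(-2 + P)*P = P*√(-2 + P))
1/(10270 + ((((-21*23)*S(0) - 1475) + 7460) + (7547 - 1*(-2685)))) = 1/(10270 + ((((-21*23)*(0*√(-2 + 0)) - 1475) + 7460) + (7547 - 1*(-2685)))) = 1/(10270 + (((-0*√(-2) - 1475) + 7460) + (7547 + 2685))) = 1/(10270 + (((-0*I*√2 - 1475) + 7460) + 10232)) = 1/(10270 + (((-483*0 - 1475) + 7460) + 10232)) = 1/(10270 + (((0 - 1475) + 7460) + 10232)) = 1/(10270 + ((-1475 + 7460) + 10232)) = 1/(10270 + (5985 + 10232)) = 1/(10270 + 16217) = 1/26487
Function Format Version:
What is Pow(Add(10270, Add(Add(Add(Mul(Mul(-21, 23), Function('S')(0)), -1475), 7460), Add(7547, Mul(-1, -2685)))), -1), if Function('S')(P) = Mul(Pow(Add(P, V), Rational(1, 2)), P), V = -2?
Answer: Rational(1, 26487) ≈ 3.7754e-5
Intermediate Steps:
Function('S')(P) = Mul(P, Pow(Add(-2, P), Rational(1, 2))) (Function('S')(P) = Mul(Pow(Add(P, -2), Rational(1, 2)), P) = Mul(Pow(Add(-2, P), Rational(1, 2)), P) = Mul(P, Pow(Add(-2, P), Rational(1, 2))))
Pow(Add(10270, Add(Add(Add(Mul(Mul(-21, 23), Function('S')(0)), -1475), 7460), Add(7547, Mul(-1, -2685)))), -1) = Pow(Add(10270, Add(Add(Add(Mul(Mul(-21, 23), Mul(0, Pow(Add(-2, 0), Rational(1, 2)))), -1475), 7460), Add(7547, Mul(-1, -2685)))), -1) = Pow(Add(10270, Add(Add(Add(Mul(-483, Mul(0, Pow(-2, Rational(1, 2)))), -1475), 7460), Add(7547, 2685))), -1) = Pow(Add(10270, Add(Add(Add(Mul(-483, Mul(0, Mul(I, Pow(2, Rational(1, 2))))), -1475), 7460), 10232)), -1) = Pow(Add(10270, Add(Add(Add(Mul(-483, 0), -1475), 7460), 10232)), -1) = Pow(Add(10270, Add(Add(Add(0, -1475), 7460), 10232)), -1) = Pow(Add(10270, Add(Add(-1475, 7460), 10232)), -1) = Pow(Add(10270, Add(5985, 10232)), -1) = Pow(Add(10270, 16217), -1) = Pow(26487, -1) = Rational(1, 26487)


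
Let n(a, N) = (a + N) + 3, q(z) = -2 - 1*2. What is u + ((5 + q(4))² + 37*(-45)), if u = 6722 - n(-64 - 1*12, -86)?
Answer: 5217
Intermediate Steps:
q(z) = -4 (q(z) = -2 - 2 = -4)
n(a, N) = 3 + N + a (n(a, N) = (N + a) + 3 = 3 + N + a)
u = 6881 (u = 6722 - (3 - 86 + (-64 - 1*12)) = 6722 - (3 - 86 + (-64 - 12)) = 6722 - (3 - 86 - 76) = 6722 - 1*(-159) = 6722 + 159 = 6881)
u + ((5 + q(4))² + 37*(-45)) = 6881 + ((5 - 4)² + 37*(-45)) = 6881 + (1² - 1665) = 6881 + (1 - 1665) = 6881 - 1664 = 5217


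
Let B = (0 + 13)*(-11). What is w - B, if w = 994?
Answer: 1137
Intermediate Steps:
B = -143 (B = 13*(-11) = -143)
w - B = 994 - 1*(-143) = 994 + 143 = 1137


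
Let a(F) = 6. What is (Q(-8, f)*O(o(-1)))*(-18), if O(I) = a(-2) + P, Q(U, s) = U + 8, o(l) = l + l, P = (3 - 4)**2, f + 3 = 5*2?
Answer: 0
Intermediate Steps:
f = 7 (f = -3 + 5*2 = -3 + 10 = 7)
P = 1 (P = (-1)**2 = 1)
o(l) = 2*l
Q(U, s) = 8 + U
O(I) = 7 (O(I) = 6 + 1 = 7)
(Q(-8, f)*O(o(-1)))*(-18) = ((8 - 8)*7)*(-18) = (0*7)*(-18) = 0*(-18) = 0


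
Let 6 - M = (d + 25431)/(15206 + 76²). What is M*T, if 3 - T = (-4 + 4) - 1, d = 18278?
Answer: 164366/10491 ≈ 15.667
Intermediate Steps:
T = 4 (T = 3 - ((-4 + 4) - 1) = 3 - (0 - 1) = 3 - 1*(-1) = 3 + 1 = 4)
M = 82183/20982 (M = 6 - (18278 + 25431)/(15206 + 76²) = 6 - 43709/(15206 + 5776) = 6 - 43709/20982 = 82183/20982 ≈ 3.9168)
M*T = (82183/20982)*4 = 164366/10491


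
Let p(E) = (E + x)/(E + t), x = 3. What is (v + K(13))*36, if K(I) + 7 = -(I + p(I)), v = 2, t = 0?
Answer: -9000/13 ≈ -692.31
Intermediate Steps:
p(E) = (3 + E)/E (p(E) = (E + 3)/(E + 0) = (3 + E)/E)
K(I) = -7 - I - (3 + I)/I (K(I) = -7 - (I + (3 + I)/I) = -7 + (-I - (3 + I)/I) = -7 - I - (3 + I)/I)
(v + K(13))*36 = (2 + (-8 - 1*13 - 3/13))*36 = (2 + (-8 - 13 - 3*1/13))*36 = (2 + (-8 - 13 - 3/13))*36 = (2 - 276/13)*36 = -250/13*36 = -9000/13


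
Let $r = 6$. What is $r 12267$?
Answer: $73602$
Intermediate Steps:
$r 12267 = 6 \cdot 12267 = 73602$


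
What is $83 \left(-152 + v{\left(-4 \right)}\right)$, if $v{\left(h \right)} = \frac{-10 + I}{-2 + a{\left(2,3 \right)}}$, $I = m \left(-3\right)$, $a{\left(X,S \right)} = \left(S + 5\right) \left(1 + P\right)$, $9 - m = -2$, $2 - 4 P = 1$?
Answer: $- \frac{104497}{8} \approx -13062.0$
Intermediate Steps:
$P = \frac{1}{4}$ ($P = \frac{1}{2} - \frac{1}{4} = \frac{1}{4} \approx 0.25$)
$m = 11$ ($m = 9 - -2 = 9 + 2 = 11$)
$a{\left(X,S \right)} = \frac{25}{4} + \frac{5 S}{4}$ ($a{\left(X,S \right)} = \left(S + 5\right) \left(1 + \frac{1}{4}\right) = \left(5 + S\right) \frac{5}{4} = \frac{25}{4} + \frac{5 S}{4}$)
$I = -33$ ($I = 11 \left(-3\right) = -33$)
$v{\left(h \right)} = - \frac{43}{8}$ ($v{\left(h \right)} = \frac{-10 - 33}{-2 + \left(\frac{25}{4} + \frac{5}{4} \cdot 3\right)} = - \frac{43}{-2 + \left(\frac{25}{4} + \frac{15}{4}\right)} = - \frac{43}{-2 + 10} = - \frac{43}{8}$)
$83 \left(-152 + v{\left(-4 \right)}\right) = 83 \left(-152 - \frac{43}{8}\right) = 83 \left(- \frac{1259}{8}\right) = - \frac{104497}{8}$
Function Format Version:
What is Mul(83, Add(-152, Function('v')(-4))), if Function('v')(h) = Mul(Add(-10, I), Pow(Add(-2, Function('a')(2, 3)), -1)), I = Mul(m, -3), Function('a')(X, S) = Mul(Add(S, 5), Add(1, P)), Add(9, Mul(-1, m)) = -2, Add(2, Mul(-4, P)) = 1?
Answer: Rational(-104497, 8) ≈ -13062.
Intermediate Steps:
P = Rational(1, 4) (P = Add(Rational(1, 2), Mul(Rational(-1, 4), 1)) = Add(Rational(1, 2), Rational(-1, 4)) = Rational(1, 4) ≈ 0.25000)
m = 11 (m = Add(9, Mul(-1, -2)) = Add(9, 2) = 11)
Function('a')(X, S) = Add(Rational(25, 4), Mul(Rational(5, 4), S)) (Function('a')(X, S) = Mul(Add(S, 5), Add(1, Rational(1, 4))) = Mul(Add(5, S), Rational(5, 4)) = Add(Rational(25, 4), Mul(Rational(5, 4), S)))
I = -33 (I = Mul(11, -3) = -33)
Function('v')(h) = Rational(-43, 8) (Function('v')(h) = Mul(Add(-10, -33), Pow(Add(-2, Add(Rational(25, 4), Mul(Rational(5, 4), 3))), -1)) = Mul(-43, Pow(Add(-2, Add(Rational(25, 4), Rational(15, 4))), -1)) = Mul(-43, Pow(Add(-2, 10), -1)) = Mul(-43, Pow(8, -1)) = Mul(-43, Rational(1, 8)) = Rational(-43, 8))
Mul(83, Add(-152, Function('v')(-4))) = Mul(83, Add(-152, Rational(-43, 8))) = Mul(83, Rational(-1259, 8)) = Rational(-104497, 8)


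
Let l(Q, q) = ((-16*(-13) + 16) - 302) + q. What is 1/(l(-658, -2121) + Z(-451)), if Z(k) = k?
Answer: -1/2650 ≈ -0.00037736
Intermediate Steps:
l(Q, q) = -78 + q (l(Q, q) = ((208 + 16) - 302) + q = (224 - 302) + q = -78 + q)
1/(l(-658, -2121) + Z(-451)) = 1/((-78 - 2121) - 451) = 1/(-2199 - 451) = 1/(-2650) = -1/2650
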